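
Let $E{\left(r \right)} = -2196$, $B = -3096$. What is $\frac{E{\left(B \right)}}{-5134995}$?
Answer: $\frac{244}{570555} \approx 0.00042765$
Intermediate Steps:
$\frac{E{\left(B \right)}}{-5134995} = - \frac{2196}{-5134995} = \left(-2196\right) \left(- \frac{1}{5134995}\right) = \frac{244}{570555}$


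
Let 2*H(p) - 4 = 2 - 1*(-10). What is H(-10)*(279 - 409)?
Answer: -1040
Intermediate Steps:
H(p) = 8 (H(p) = 2 + (2 - 1*(-10))/2 = 2 + (2 + 10)/2 = 2 + (½)*12 = 2 + 6 = 8)
H(-10)*(279 - 409) = 8*(279 - 409) = 8*(-130) = -1040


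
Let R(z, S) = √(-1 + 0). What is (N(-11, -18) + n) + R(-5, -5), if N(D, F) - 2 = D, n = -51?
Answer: -60 + I ≈ -60.0 + 1.0*I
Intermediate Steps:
R(z, S) = I (R(z, S) = √(-1) = I)
N(D, F) = 2 + D
(N(-11, -18) + n) + R(-5, -5) = ((2 - 11) - 51) + I = (-9 - 51) + I = -60 + I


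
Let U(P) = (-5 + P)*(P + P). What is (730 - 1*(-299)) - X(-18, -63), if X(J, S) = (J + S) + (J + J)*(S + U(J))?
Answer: 28650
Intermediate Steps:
U(P) = 2*P*(-5 + P) (U(P) = (-5 + P)*(2*P) = 2*P*(-5 + P))
X(J, S) = J + S + 2*J*(S + 2*J*(-5 + J)) (X(J, S) = (J + S) + (J + J)*(S + 2*J*(-5 + J)) = (J + S) + (2*J)*(S + 2*J*(-5 + J)) = (J + S) + 2*J*(S + 2*J*(-5 + J)) = J + S + 2*J*(S + 2*J*(-5 + J)))
(730 - 1*(-299)) - X(-18, -63) = (730 - 1*(-299)) - (-18 - 63 + 2*(-18)*(-63) + 4*(-18)²*(-5 - 18)) = (730 + 299) - (-18 - 63 + 2268 + 4*324*(-23)) = 1029 - (-18 - 63 + 2268 - 29808) = 1029 - 1*(-27621) = 1029 + 27621 = 28650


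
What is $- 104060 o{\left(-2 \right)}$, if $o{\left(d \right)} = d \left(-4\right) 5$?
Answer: $-4162400$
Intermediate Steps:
$o{\left(d \right)} = - 20 d$ ($o{\left(d \right)} = - 4 d 5 = - 20 d$)
$- 104060 o{\left(-2 \right)} = - 104060 \left(\left(-20\right) \left(-2\right)\right) = \left(-104060\right) 40 = -4162400$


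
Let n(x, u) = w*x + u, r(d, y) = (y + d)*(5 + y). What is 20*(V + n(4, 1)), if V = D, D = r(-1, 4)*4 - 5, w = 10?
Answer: 2880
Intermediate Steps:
r(d, y) = (5 + y)*(d + y) (r(d, y) = (d + y)*(5 + y) = (5 + y)*(d + y))
n(x, u) = u + 10*x (n(x, u) = 10*x + u = u + 10*x)
D = 103 (D = (4² + 5*(-1) + 5*4 - 1*4)*4 - 5 = (16 - 5 + 20 - 4)*4 - 5 = 27*4 - 5 = 108 - 5 = 103)
V = 103
20*(V + n(4, 1)) = 20*(103 + (1 + 10*4)) = 20*(103 + (1 + 40)) = 20*(103 + 41) = 20*144 = 2880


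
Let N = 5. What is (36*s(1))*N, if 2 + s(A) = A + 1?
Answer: 0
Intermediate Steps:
s(A) = -1 + A (s(A) = -2 + (A + 1) = -2 + (1 + A) = -1 + A)
(36*s(1))*N = (36*(-1 + 1))*5 = (36*0)*5 = 0*5 = 0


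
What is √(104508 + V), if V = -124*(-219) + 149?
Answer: √131813 ≈ 363.06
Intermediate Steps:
V = 27305 (V = 27156 + 149 = 27305)
√(104508 + V) = √(104508 + 27305) = √131813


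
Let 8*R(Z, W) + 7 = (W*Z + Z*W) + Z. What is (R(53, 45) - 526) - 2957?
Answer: -2881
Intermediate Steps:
R(Z, W) = -7/8 + Z/8 + W*Z/4 (R(Z, W) = -7/8 + ((W*Z + Z*W) + Z)/8 = -7/8 + ((W*Z + W*Z) + Z)/8 = -7/8 + (2*W*Z + Z)/8 = -7/8 + (Z + 2*W*Z)/8 = -7/8 + (Z/8 + W*Z/4) = -7/8 + Z/8 + W*Z/4)
(R(53, 45) - 526) - 2957 = ((-7/8 + (⅛)*53 + (¼)*45*53) - 526) - 2957 = ((-7/8 + 53/8 + 2385/4) - 526) - 2957 = (602 - 526) - 2957 = 76 - 2957 = -2881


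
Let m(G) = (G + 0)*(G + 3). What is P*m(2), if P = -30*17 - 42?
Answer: -5520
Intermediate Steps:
m(G) = G*(3 + G)
P = -552 (P = -510 - 42 = -552)
P*m(2) = -1104*(3 + 2) = -1104*5 = -552*10 = -5520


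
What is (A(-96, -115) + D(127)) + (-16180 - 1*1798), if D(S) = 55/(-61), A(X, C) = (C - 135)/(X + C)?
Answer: -231391193/12871 ≈ -17978.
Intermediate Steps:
A(X, C) = (-135 + C)/(C + X)
D(S) = -55/61 (D(S) = 55*(-1/61) = -55/61)
(A(-96, -115) + D(127)) + (-16180 - 1*1798) = ((-135 - 115)/(-115 - 96) - 55/61) + (-16180 - 1*1798) = (-250/(-211) - 55/61) + (-16180 - 1798) = (-1/211*(-250) - 55/61) - 17978 = (250/211 - 55/61) - 17978 = 3645/12871 - 17978 = -231391193/12871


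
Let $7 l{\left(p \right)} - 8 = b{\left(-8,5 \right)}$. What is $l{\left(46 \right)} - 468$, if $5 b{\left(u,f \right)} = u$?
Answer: $- \frac{16348}{35} \approx -467.09$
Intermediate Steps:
$b{\left(u,f \right)} = \frac{u}{5}$
$l{\left(p \right)} = \frac{32}{35}$ ($l{\left(p \right)} = \frac{8}{7} + \frac{\frac{1}{5} \left(-8\right)}{7} = \frac{8}{7} + \frac{1}{7} \left(- \frac{8}{5}\right) = \frac{8}{7} - \frac{8}{35} = \frac{32}{35}$)
$l{\left(46 \right)} - 468 = \frac{32}{35} - 468 = - \frac{16348}{35}$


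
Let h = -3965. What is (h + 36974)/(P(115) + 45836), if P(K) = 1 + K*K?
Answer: 33009/59062 ≈ 0.55889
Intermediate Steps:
P(K) = 1 + K²
(h + 36974)/(P(115) + 45836) = (-3965 + 36974)/((1 + 115²) + 45836) = 33009/((1 + 13225) + 45836) = 33009/(13226 + 45836) = 33009/59062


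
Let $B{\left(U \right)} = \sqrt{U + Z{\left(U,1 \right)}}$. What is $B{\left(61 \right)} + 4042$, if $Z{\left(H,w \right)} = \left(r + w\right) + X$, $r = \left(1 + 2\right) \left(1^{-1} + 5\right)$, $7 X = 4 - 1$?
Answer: $4042 + \frac{\sqrt{3941}}{7} \approx 4051.0$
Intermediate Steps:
$X = \frac{3}{7}$ ($X = \frac{4 - 1}{7} = \frac{1}{7} \cdot 3 = \frac{3}{7} \approx 0.42857$)
$r = 18$ ($r = 3 \left(1 + 5\right) = 3 \cdot 6 = 18$)
$Z{\left(H,w \right)} = \frac{129}{7} + w$ ($Z{\left(H,w \right)} = \left(18 + w\right) + \frac{3}{7} = \frac{129}{7} + w$)
$B{\left(U \right)} = \sqrt{\frac{136}{7} + U}$ ($B{\left(U \right)} = \sqrt{U + \left(\frac{129}{7} + 1\right)} = \sqrt{U + \frac{136}{7}} = \sqrt{\frac{136}{7} + U}$)
$B{\left(61 \right)} + 4042 = \frac{\sqrt{952 + 49 \cdot 61}}{7} + 4042 = \frac{\sqrt{952 + 2989}}{7} + 4042 = \frac{\sqrt{3941}}{7} + 4042 = 4042 + \frac{\sqrt{3941}}{7}$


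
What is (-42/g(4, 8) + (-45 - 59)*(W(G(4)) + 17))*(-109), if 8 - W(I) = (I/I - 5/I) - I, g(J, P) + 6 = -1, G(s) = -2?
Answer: 220398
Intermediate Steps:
g(J, P) = -7 (g(J, P) = -6 - 1 = -7)
W(I) = 7 + I + 5/I (W(I) = 8 - ((I/I - 5/I) - I) = 8 - ((1 - 5/I) - I) = 8 - (1 - I - 5/I) = 8 + (-1 + I + 5/I) = 7 + I + 5/I)
(-42/g(4, 8) + (-45 - 59)*(W(G(4)) + 17))*(-109) = (-42/(-7) + (-45 - 59)*((7 - 2 + 5/(-2)) + 17))*(-109) = (-42*(-1/7) - 104*((7 - 2 + 5*(-1/2)) + 17))*(-109) = (6 - 104*((7 - 2 - 5/2) + 17))*(-109) = (6 - 104*(5/2 + 17))*(-109) = (6 - 104*39/2)*(-109) = (6 - 2028)*(-109) = -2022*(-109) = 220398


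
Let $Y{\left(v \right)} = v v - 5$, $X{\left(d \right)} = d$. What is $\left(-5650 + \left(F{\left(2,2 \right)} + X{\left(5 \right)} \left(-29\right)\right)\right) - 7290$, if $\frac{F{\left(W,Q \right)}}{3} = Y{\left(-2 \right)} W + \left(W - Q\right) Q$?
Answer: $-13091$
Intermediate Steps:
$Y{\left(v \right)} = -5 + v^{2}$ ($Y{\left(v \right)} = v^{2} - 5 = -5 + v^{2}$)
$F{\left(W,Q \right)} = - 3 W + 3 Q \left(W - Q\right)$ ($F{\left(W,Q \right)} = 3 \left(\left(-5 + \left(-2\right)^{2}\right) W + \left(W - Q\right) Q\right) = 3 \left(\left(-5 + 4\right) W + Q \left(W - Q\right)\right) = 3 \left(- W + Q \left(W - Q\right)\right) = - 3 W + 3 Q \left(W - Q\right)$)
$\left(-5650 + \left(F{\left(2,2 \right)} + X{\left(5 \right)} \left(-29\right)\right)\right) - 7290 = \left(-5650 + \left(\left(\left(-3\right) 2 - 3 \cdot 2^{2} + 3 \cdot 2 \cdot 2\right) + 5 \left(-29\right)\right)\right) - 7290 = \left(-5650 - 151\right) - 7290 = -5801 - 7290 = -13091$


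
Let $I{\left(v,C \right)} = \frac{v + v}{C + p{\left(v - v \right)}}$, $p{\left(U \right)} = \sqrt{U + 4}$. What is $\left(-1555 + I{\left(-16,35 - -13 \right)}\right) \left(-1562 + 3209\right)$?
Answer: $- \frac{64053477}{25} \approx -2.5621 \cdot 10^{6}$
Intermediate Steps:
$p{\left(U \right)} = \sqrt{4 + U}$
$I{\left(v,C \right)} = \frac{2 v}{2 + C}$ ($I{\left(v,C \right)} = \frac{v + v}{C + \sqrt{4 + \left(v - v\right)}} = \frac{2 v}{C + \sqrt{4 + 0}} = \frac{2 v}{C + \sqrt{4}} = \frac{2 v}{C + 2} = \frac{2 v}{2 + C}$)
$\left(-1555 + I{\left(-16,35 - -13 \right)}\right) \left(-1562 + 3209\right) = \left(-1555 + 2 \left(-16\right) \frac{1}{2 + \left(35 - -13\right)}\right) \left(-1562 + 3209\right) = \left(-1555 + 2 \left(-16\right) \frac{1}{2 + \left(35 + 13\right)}\right) 1647 = \left(-1555 + 2 \left(-16\right) \frac{1}{2 + 48}\right) 1647 = \left(-1555 + 2 \left(-16\right) \frac{1}{50}\right) 1647 = \left(-1555 - \frac{16}{25}\right) 1647 = \left(- \frac{38891}{25}\right) 1647 = - \frac{64053477}{25}$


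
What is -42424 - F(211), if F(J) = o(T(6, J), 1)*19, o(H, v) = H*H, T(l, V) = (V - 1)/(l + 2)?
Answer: -888259/16 ≈ -55516.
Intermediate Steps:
T(l, V) = (-1 + V)/(2 + l)
o(H, v) = H**2
F(J) = 19*(-1/8 + J/8)**2 (F(J) = ((-1 + J)/(2 + 6))**2*19 = ((-1 + J)/8)**2*19 = (-1/8 + J/8)**2*19 = 19*(-1/8 + J/8)**2)
-42424 - F(211) = -42424 - 19*(-1 + 211)**2/64 = -42424 - 19*210**2/64 = -42424 - 19*44100/64 = -42424 - 1*209475/16 = -42424 - 209475/16 = -888259/16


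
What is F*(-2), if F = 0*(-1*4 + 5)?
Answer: 0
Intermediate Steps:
F = 0 (F = 0*(-4 + 5) = 0*1 = 0)
F*(-2) = 0*(-2) = 0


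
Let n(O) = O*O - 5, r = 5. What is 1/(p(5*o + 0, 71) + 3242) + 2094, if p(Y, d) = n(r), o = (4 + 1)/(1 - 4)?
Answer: 6830629/3262 ≈ 2094.0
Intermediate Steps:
o = -5/3 (o = 5/(-3) = 5*(-⅓) = -5/3 ≈ -1.6667)
n(O) = -5 + O² (n(O) = O² - 5 = -5 + O²)
p(Y, d) = 20 (p(Y, d) = -5 + 5² = -5 + 25 = 20)
1/(p(5*o + 0, 71) + 3242) + 2094 = 1/(20 + 3242) + 2094 = 1/3262 + 2094 = 6830629/3262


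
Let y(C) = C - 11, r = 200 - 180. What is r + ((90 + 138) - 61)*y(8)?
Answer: -481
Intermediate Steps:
r = 20
y(C) = -11 + C
r + ((90 + 138) - 61)*y(8) = 20 + ((90 + 138) - 61)*(-11 + 8) = 20 + (228 - 61)*(-3) = 20 + 167*(-3) = 20 - 501 = -481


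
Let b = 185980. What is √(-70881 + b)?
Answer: √115099 ≈ 339.26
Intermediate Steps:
√(-70881 + b) = √(-70881 + 185980) = √115099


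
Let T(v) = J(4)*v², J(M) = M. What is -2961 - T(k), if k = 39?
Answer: -9045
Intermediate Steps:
T(v) = 4*v²
-2961 - T(k) = -2961 - 4*39² = -2961 - 4*1521 = -2961 - 1*6084 = -2961 - 6084 = -9045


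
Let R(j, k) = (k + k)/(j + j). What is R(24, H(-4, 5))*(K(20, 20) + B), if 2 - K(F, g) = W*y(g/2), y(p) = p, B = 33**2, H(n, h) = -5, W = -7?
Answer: -1935/8 ≈ -241.88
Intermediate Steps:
R(j, k) = k/j (R(j, k) = (2*k)/((2*j)) = (2*k)*(1/(2*j)) = k/j)
B = 1089
K(F, g) = 2 + 7*g/2 (K(F, g) = 2 - (-7)*g/2 = 2 + 7*g/2)
R(24, H(-4, 5))*(K(20, 20) + B) = (-5/24)*((2 + (7/2)*20) + 1089) = (-5*1/24)*((2 + 70) + 1089) = -5*(72 + 1089)/24 = -5/24*1161 = -1935/8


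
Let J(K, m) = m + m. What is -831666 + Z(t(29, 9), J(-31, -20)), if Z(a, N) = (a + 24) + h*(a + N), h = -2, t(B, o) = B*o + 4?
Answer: -831827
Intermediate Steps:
t(B, o) = 4 + B*o
J(K, m) = 2*m
Z(a, N) = 24 - a - 2*N (Z(a, N) = (a + 24) - 2*(a + N) = (24 + a) - 2*(N + a) = (24 + a) + (-2*N - 2*a) = 24 - a - 2*N)
-831666 + Z(t(29, 9), J(-31, -20)) = -831666 + (24 - (4 + 29*9) - 4*(-20)) = -831666 + (24 - (4 + 261) - 2*(-40)) = -831666 + (24 - 1*265 + 80) = -831666 + (24 - 265 + 80) = -831666 - 161 = -831827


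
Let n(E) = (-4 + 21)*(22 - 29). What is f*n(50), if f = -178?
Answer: 21182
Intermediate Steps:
n(E) = -119 (n(E) = 17*(-7) = -119)
f*n(50) = -178*(-119) = 21182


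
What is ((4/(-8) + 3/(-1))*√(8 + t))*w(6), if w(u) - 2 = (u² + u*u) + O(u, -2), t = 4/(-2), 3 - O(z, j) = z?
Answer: -497*√6/2 ≈ -608.70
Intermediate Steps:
O(z, j) = 3 - z
t = -2 (t = 4*(-½) = -2)
w(u) = 5 - u + 2*u² (w(u) = 2 + ((u² + u*u) + (3 - u)) = 2 + ((u² + u²) + (3 - u)) = 2 + (2*u² + (3 - u)) = 2 + (3 - u + 2*u²) = 5 - u + 2*u²)
((4/(-8) + 3/(-1))*√(8 + t))*w(6) = ((4/(-8) + 3/(-1))*√(8 - 2))*(5 - 1*6 + 2*6²) = ((4*(-⅛) + 3*(-1))*√6)*(5 - 6 + 2*36) = ((-½ - 3)*√6)*(5 - 6 + 72) = -7*√6/2*71 = -497*√6/2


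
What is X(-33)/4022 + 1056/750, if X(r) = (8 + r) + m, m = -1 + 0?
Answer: 352311/251375 ≈ 1.4015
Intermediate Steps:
m = -1
X(r) = 7 + r (X(r) = (8 + r) - 1 = 7 + r)
X(-33)/4022 + 1056/750 = (7 - 33)/4022 + 1056/750 = -26*1/4022 + 1056*(1/750) = -13/2011 + 176/125 = 352311/251375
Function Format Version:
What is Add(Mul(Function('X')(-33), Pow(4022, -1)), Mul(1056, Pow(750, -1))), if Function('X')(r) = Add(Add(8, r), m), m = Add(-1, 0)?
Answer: Rational(352311, 251375) ≈ 1.4015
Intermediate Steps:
m = -1
Function('X')(r) = Add(7, r) (Function('X')(r) = Add(Add(8, r), -1) = Add(7, r))
Add(Mul(Function('X')(-33), Pow(4022, -1)), Mul(1056, Pow(750, -1))) = Add(Mul(Add(7, -33), Pow(4022, -1)), Mul(1056, Pow(750, -1))) = Add(Mul(-26, Rational(1, 4022)), Mul(1056, Rational(1, 750))) = Add(Rational(-13, 2011), Rational(176, 125)) = Rational(352311, 251375)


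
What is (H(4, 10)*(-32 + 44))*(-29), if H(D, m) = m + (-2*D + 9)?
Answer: -3828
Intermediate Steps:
H(D, m) = 9 + m - 2*D (H(D, m) = m + (9 - 2*D) = 9 + m - 2*D)
(H(4, 10)*(-32 + 44))*(-29) = ((9 + 10 - 2*4)*(-32 + 44))*(-29) = ((9 + 10 - 8)*12)*(-29) = (11*12)*(-29) = 132*(-29) = -3828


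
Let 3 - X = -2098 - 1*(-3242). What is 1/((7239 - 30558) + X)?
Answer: -1/24460 ≈ -4.0883e-5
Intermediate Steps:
X = -1141 (X = 3 - (-2098 - 1*(-3242)) = 3 - (-2098 + 3242) = 3 - 1*1144 = 3 - 1144 = -1141)
1/((7239 - 30558) + X) = 1/((7239 - 30558) - 1141) = 1/(-23319 - 1141) = 1/(-24460) = -1/24460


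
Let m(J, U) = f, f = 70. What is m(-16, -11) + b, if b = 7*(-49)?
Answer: -273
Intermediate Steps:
m(J, U) = 70
b = -343
m(-16, -11) + b = 70 - 343 = -273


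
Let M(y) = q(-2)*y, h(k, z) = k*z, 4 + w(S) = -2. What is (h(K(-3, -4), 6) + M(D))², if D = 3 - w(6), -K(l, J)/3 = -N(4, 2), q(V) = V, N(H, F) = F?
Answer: 324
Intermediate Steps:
K(l, J) = 6 (K(l, J) = -(-3)*2 = -3*(-2) = 6)
w(S) = -6 (w(S) = -4 - 2 = -6)
D = 9 (D = 3 - 1*(-6) = 3 + 6 = 9)
M(y) = -2*y
(h(K(-3, -4), 6) + M(D))² = (6*6 - 2*9)² = (36 - 18)² = 18² = 324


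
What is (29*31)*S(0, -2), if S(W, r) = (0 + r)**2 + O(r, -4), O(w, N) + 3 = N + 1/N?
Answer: -11687/4 ≈ -2921.8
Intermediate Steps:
O(w, N) = -3 + N + 1/N (O(w, N) = -3 + (N + 1/N) = -3 + N + 1/N)
S(W, r) = -29/4 + r**2 (S(W, r) = (0 + r)**2 + (-3 - 4 + 1/(-4)) = r**2 + (-3 - 4 - 1/4) = r**2 - 29/4 = -29/4 + r**2)
(29*31)*S(0, -2) = (29*31)*(-29/4 + (-2)**2) = 899*(-29/4 + 4) = 899*(-13/4) = -11687/4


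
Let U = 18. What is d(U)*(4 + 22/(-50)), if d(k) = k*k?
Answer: 28836/25 ≈ 1153.4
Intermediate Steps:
d(k) = k²
d(U)*(4 + 22/(-50)) = 18²*(4 + 22/(-50)) = 324*(4 + 22*(-1/50)) = 324*(4 - 11/25) = 324*(89/25) = 28836/25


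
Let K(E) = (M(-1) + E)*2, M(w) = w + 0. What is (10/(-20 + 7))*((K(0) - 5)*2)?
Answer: 140/13 ≈ 10.769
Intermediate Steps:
M(w) = w
K(E) = -2 + 2*E (K(E) = (-1 + E)*2 = -2 + 2*E)
(10/(-20 + 7))*((K(0) - 5)*2) = (10/(-20 + 7))*(((-2 + 2*0) - 5)*2) = (10/(-13))*(((-2 + 0) - 5)*2) = (-1/13*10)*((-2 - 5)*2) = -(-70)*2/13 = -10/13*(-14) = 140/13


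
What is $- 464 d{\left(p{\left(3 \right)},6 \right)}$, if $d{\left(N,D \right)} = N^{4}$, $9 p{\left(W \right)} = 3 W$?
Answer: $-464$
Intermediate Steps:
$p{\left(W \right)} = \frac{W}{3}$ ($p{\left(W \right)} = \frac{3 W}{9} = \frac{W}{3}$)
$- 464 d{\left(p{\left(3 \right)},6 \right)} = - 464 \left(\frac{1}{3} \cdot 3\right)^{4} = - 464 \cdot 1^{4} = \left(-464\right) 1 = -464$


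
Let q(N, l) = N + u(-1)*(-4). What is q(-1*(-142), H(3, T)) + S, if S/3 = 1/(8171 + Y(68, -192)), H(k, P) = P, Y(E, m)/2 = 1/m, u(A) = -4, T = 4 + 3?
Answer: 123937858/784415 ≈ 158.00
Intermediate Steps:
T = 7
Y(E, m) = 2/m
q(N, l) = 16 + N (q(N, l) = N - 4*(-4) = N + 16 = 16 + N)
S = 288/784415 (S = 3/(8171 + 2/(-192)) = 3/(8171 + 2*(-1/192)) = 3/(8171 - 1/96) = 3/(784415/96) = 3*(96/784415) = 288/784415 ≈ 0.00036715)
q(-1*(-142), H(3, T)) + S = (16 - 1*(-142)) + 288/784415 = (16 + 142) + 288/784415 = 158 + 288/784415 = 123937858/784415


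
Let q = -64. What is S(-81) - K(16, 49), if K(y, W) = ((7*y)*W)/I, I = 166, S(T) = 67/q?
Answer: -181177/5312 ≈ -34.107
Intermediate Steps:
S(T) = -67/64 (S(T) = 67/(-64) = 67*(-1/64) = -67/64)
K(y, W) = 7*W*y/166 (K(y, W) = ((7*y)*W)/166 = (7*W*y)*(1/166) = 7*W*y/166)
S(-81) - K(16, 49) = -67/64 - 7*49*16/166 = -67/64 - 1*2744/83 = -67/64 - 2744/83 = -181177/5312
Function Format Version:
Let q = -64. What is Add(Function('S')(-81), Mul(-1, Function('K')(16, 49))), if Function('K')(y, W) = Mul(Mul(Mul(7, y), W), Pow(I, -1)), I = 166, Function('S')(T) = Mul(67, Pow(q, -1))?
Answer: Rational(-181177, 5312) ≈ -34.107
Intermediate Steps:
Function('S')(T) = Rational(-67, 64) (Function('S')(T) = Mul(67, Pow(-64, -1)) = Mul(67, Rational(-1, 64)) = Rational(-67, 64))
Function('K')(y, W) = Mul(Rational(7, 166), W, y) (Function('K')(y, W) = Mul(Mul(Mul(7, y), W), Pow(166, -1)) = Mul(Mul(7, W, y), Rational(1, 166)) = Mul(Rational(7, 166), W, y))
Add(Function('S')(-81), Mul(-1, Function('K')(16, 49))) = Add(Rational(-67, 64), Mul(-1, Mul(Rational(7, 166), 49, 16))) = Add(Rational(-67, 64), Mul(-1, Rational(2744, 83))) = Add(Rational(-67, 64), Rational(-2744, 83)) = Rational(-181177, 5312)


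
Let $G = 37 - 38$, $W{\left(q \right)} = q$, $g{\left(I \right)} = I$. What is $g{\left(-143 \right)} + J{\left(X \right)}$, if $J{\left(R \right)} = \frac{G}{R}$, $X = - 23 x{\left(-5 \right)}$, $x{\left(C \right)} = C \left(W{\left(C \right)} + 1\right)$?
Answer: $- \frac{65779}{460} \approx -143.0$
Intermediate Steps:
$G = -1$
$x{\left(C \right)} = C \left(1 + C\right)$ ($x{\left(C \right)} = C \left(C + 1\right) = C \left(1 + C\right)$)
$X = -460$ ($X = - 23 \left(- 5 \left(1 - 5\right)\right) = - 23 \left(\left(-5\right) \left(-4\right)\right) = \left(-23\right) 20 = -460$)
$J{\left(R \right)} = - \frac{1}{R}$
$g{\left(-143 \right)} + J{\left(X \right)} = -143 - \frac{1}{-460} = -143 - - \frac{1}{460} = -143 + \frac{1}{460} = - \frac{65779}{460}$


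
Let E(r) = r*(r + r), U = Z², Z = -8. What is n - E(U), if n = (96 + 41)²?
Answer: 10577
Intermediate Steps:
U = 64 (U = (-8)² = 64)
E(r) = 2*r² (E(r) = r*(2*r) = 2*r²)
n = 18769 (n = 137² = 18769)
n - E(U) = 18769 - 2*64² = 18769 - 2*4096 = 18769 - 1*8192 = 18769 - 8192 = 10577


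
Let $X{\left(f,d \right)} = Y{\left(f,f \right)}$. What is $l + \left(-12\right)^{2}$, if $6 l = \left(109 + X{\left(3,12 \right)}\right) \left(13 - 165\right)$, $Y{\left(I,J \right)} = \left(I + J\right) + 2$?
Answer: $-2820$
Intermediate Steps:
$Y{\left(I,J \right)} = 2 + I + J$
$X{\left(f,d \right)} = 2 + 2 f$ ($X{\left(f,d \right)} = 2 + f + f = 2 + 2 f$)
$l = -2964$ ($l = \frac{\left(109 + \left(2 + 2 \cdot 3\right)\right) \left(13 - 165\right)}{6} = \frac{\left(109 + \left(2 + 6\right)\right) \left(-152\right)}{6} = \frac{\left(109 + 8\right) \left(-152\right)}{6} = \frac{117 \left(-152\right)}{6} = \frac{1}{6} \left(-17784\right) = -2964$)
$l + \left(-12\right)^{2} = -2964 + \left(-12\right)^{2} = -2964 + 144 = -2820$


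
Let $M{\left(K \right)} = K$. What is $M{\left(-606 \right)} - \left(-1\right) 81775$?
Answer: $81169$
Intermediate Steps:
$M{\left(-606 \right)} - \left(-1\right) 81775 = -606 - \left(-1\right) 81775 = -606 - -81775 = -606 + 81775 = 81169$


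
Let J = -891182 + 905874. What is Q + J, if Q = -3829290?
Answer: -3814598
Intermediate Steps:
J = 14692
Q + J = -3829290 + 14692 = -3814598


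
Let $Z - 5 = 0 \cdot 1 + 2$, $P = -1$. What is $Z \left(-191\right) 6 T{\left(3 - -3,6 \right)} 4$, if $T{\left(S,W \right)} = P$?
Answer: $32088$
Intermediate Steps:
$T{\left(S,W \right)} = -1$
$Z = 7$ ($Z = 5 + \left(0 \cdot 1 + 2\right) = 5 + \left(0 + 2\right) = 5 + 2 = 7$)
$Z \left(-191\right) 6 T{\left(3 - -3,6 \right)} 4 = 7 \left(-191\right) 6 \left(-1\right) 4 = - 1337 \left(\left(-6\right) 4\right) = \left(-1337\right) \left(-24\right) = 32088$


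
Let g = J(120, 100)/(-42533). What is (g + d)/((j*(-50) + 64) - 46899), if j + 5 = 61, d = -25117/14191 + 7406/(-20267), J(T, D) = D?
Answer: 5230036208021/121435734930743727 ≈ 4.3068e-5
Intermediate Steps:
d = -614144785/287608997 (d = -25117*1/14191 + 7406*(-1/20267) = -25117/14191 - 7406/20267 = -614144785/287608997 ≈ -2.1353)
g = -100/42533 (g = 100/(-42533) = 100*(-1/42533) = -100/42533 ≈ -0.0023511)
j = 56 (j = -5 + 61 = 56)
(g + d)/((j*(-50) + 64) - 46899) = (-100/42533 - 614144785/287608997)/((56*(-50) + 64) - 46899) = -26150181040105/(12232873469401*((-2800 + 64) - 46899)) = -26150181040105/(12232873469401*(-2736 - 46899)) = -26150181040105/12232873469401/(-49635) = -26150181040105/12232873469401*(-1/49635) = 5230036208021/121435734930743727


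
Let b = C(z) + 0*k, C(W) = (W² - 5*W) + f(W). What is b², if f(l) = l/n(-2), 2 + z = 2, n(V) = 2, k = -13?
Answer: 0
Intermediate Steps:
z = 0 (z = -2 + 2 = 0)
f(l) = l/2
C(W) = W² - 9*W/2 (C(W) = (W² - 5*W) + W/2 = W² - 9*W/2)
b = 0 (b = (½)*0*(-9 + 2*0) + 0*(-13) = (½)*0*(-9 + 0) + 0 = (½)*0*(-9) + 0 = 0 + 0 = 0)
b² = 0² = 0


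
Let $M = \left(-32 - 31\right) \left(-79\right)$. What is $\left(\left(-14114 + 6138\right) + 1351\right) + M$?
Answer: $-1648$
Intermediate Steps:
$M = 4977$ ($M = \left(-63\right) \left(-79\right) = 4977$)
$\left(\left(-14114 + 6138\right) + 1351\right) + M = \left(\left(-14114 + 6138\right) + 1351\right) + 4977 = \left(-7976 + 1351\right) + 4977 = -6625 + 4977 = -1648$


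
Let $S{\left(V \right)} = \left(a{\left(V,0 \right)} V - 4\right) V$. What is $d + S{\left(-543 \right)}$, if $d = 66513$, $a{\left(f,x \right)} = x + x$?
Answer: $68685$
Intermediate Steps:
$a{\left(f,x \right)} = 2 x$
$S{\left(V \right)} = - 4 V$ ($S{\left(V \right)} = \left(2 \cdot 0 V - 4\right) V = \left(0 V - 4\right) V = \left(0 - 4\right) V = - 4 V$)
$d + S{\left(-543 \right)} = 66513 - -2172 = 66513 + 2172 = 68685$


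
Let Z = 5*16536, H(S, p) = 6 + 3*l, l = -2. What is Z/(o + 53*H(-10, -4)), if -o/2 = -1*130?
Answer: 318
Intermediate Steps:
H(S, p) = 0 (H(S, p) = 6 + 3*(-2) = 6 - 6 = 0)
o = 260 (o = -(-2)*130 = -2*(-130) = 260)
Z = 82680
Z/(o + 53*H(-10, -4)) = 82680/(260 + 53*0) = 82680/(260 + 0) = 82680/260 = 82680*(1/260) = 318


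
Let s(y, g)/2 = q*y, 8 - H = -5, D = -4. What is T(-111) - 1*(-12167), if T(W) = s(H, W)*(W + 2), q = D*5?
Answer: 68847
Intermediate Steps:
q = -20 (q = -4*5 = -20)
H = 13 (H = 8 - 1*(-5) = 8 + 5 = 13)
s(y, g) = -40*y (s(y, g) = 2*(-20*y) = -40*y)
T(W) = -1040 - 520*W (T(W) = (-40*13)*(W + 2) = -520*(2 + W) = -1040 - 520*W)
T(-111) - 1*(-12167) = (-1040 - 520*(-111)) - 1*(-12167) = (-1040 + 57720) + 12167 = 56680 + 12167 = 68847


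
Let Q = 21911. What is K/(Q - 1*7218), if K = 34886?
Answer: 34886/14693 ≈ 2.3743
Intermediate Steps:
K/(Q - 1*7218) = 34886/(21911 - 1*7218) = 34886/(21911 - 7218) = 34886/14693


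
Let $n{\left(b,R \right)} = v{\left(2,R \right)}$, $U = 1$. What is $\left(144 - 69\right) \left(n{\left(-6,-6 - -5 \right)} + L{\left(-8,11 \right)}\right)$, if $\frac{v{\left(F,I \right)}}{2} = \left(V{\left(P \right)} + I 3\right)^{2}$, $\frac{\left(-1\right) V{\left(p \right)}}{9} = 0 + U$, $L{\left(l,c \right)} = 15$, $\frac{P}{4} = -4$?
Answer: $22725$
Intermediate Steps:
$P = -16$ ($P = 4 \left(-4\right) = -16$)
$V{\left(p \right)} = -9$ ($V{\left(p \right)} = - 9 \left(0 + 1\right) = \left(-9\right) 1 = -9$)
$v{\left(F,I \right)} = 2 \left(-9 + 3 I\right)^{2}$ ($v{\left(F,I \right)} = 2 \left(-9 + I 3\right)^{2} = 2 \left(-9 + 3 I\right)^{2}$)
$n{\left(b,R \right)} = 18 \left(-3 + R\right)^{2}$
$\left(144 - 69\right) \left(n{\left(-6,-6 - -5 \right)} + L{\left(-8,11 \right)}\right) = \left(144 - 69\right) \left(18 \left(-3 - 1\right)^{2} + 15\right) = 75 \left(18 \left(-3 + \left(-6 + 5\right)\right)^{2} + 15\right) = 75 \left(18 \left(-3 - 1\right)^{2} + 15\right) = 75 \left(18 \left(-4\right)^{2} + 15\right) = 75 \left(18 \cdot 16 + 15\right) = 75 \left(288 + 15\right) = 75 \cdot 303 = 22725$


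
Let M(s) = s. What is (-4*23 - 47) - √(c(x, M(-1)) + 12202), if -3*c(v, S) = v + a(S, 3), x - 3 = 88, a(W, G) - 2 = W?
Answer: -139 - √109542/3 ≈ -249.32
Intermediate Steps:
a(W, G) = 2 + W
x = 91 (x = 3 + 88 = 91)
c(v, S) = -⅔ - S/3 - v/3 (c(v, S) = -(v + (2 + S))/3 = -(2 + S + v)/3 = -⅔ - S/3 - v/3)
(-4*23 - 47) - √(c(x, M(-1)) + 12202) = (-4*23 - 47) - √((-⅔ - ⅓*(-1) - ⅓*91) + 12202) = (-92 - 47) - √((-⅔ + ⅓ - 91/3) + 12202) = -139 - √(-92/3 + 12202) = -139 - √(36514/3) = -139 - √109542/3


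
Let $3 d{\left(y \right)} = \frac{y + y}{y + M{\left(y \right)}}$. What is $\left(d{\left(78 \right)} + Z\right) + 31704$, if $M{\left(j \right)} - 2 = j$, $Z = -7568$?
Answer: $\frac{1906770}{79} \approx 24136.0$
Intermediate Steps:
$M{\left(j \right)} = 2 + j$
$d{\left(y \right)} = \frac{2 y}{3 \left(2 + 2 y\right)}$ ($d{\left(y \right)} = \frac{\left(y + y\right) \frac{1}{y + \left(2 + y\right)}}{3} = \frac{2 y \frac{1}{2 + 2 y}}{3} = \frac{2 y}{3 \left(2 + 2 y\right)}$)
$\left(d{\left(78 \right)} + Z\right) + 31704 = \left(\frac{1}{3} \cdot 78 \frac{1}{1 + 78} - 7568\right) + 31704 = \left(\frac{1}{3} \cdot 78 \cdot \frac{1}{79} - 7568\right) + 31704 = \left(\frac{26}{79} - 7568\right) + 31704 = - \frac{597846}{79} + 31704 = \frac{1906770}{79}$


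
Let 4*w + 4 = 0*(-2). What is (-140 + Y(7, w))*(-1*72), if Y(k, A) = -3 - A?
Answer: 10224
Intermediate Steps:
w = -1 (w = -1 + (0*(-2))/4 = -1 + (¼)*0 = -1 + 0 = -1)
(-140 + Y(7, w))*(-1*72) = (-140 + (-3 - 1*(-1)))*(-1*72) = (-140 + (-3 + 1))*(-72) = (-140 - 2)*(-72) = -142*(-72) = 10224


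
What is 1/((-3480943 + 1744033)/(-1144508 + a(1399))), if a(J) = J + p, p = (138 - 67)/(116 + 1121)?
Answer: 707012881/1074278835 ≈ 0.65813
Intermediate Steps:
p = 71/1237 ≈ 0.057397
a(J) = 71/1237 + J (a(J) = J + 71/1237 = 71/1237 + J)
1/((-3480943 + 1744033)/(-1144508 + a(1399))) = 1/((-3480943 + 1744033)/(-1144508 + (71/1237 + 1399))) = 1/(-1736910/(-1144508 + 1730634/1237)) = 1/(-1736910/(-1414025762/1237)) = 1/(-1736910*(-1237/1414025762)) = 1/(1074278835/707012881) = 707012881/1074278835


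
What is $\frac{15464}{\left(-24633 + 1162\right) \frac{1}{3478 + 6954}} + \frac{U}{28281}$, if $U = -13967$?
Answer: $- \frac{4562631409345}{663783351} \approx -6873.7$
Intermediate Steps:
$\frac{15464}{\left(-24633 + 1162\right) \frac{1}{3478 + 6954}} + \frac{U}{28281} = \frac{15464}{\left(-24633 + 1162\right) \frac{1}{3478 + 6954}} - \frac{13967}{28281} = \frac{15464}{\left(-23471\right) \frac{1}{10432}} - \frac{13967}{28281} = \frac{15464}{- \frac{23471}{10432}} - \frac{13967}{28281} = 15464 \left(- \frac{10432}{23471}\right) - \frac{13967}{28281} = - \frac{161320448}{23471} - \frac{13967}{28281} = - \frac{4562631409345}{663783351}$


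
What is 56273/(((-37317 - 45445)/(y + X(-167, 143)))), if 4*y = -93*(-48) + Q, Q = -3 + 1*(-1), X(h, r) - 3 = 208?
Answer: -37308999/41381 ≈ -901.60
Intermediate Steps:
X(h, r) = 211 (X(h, r) = 3 + 208 = 211)
Q = -4 (Q = -3 - 1 = -4)
y = 1115 (y = (-93*(-48) - 4)/4 = (4464 - 4)/4 = (¼)*4460 = 1115)
56273/(((-37317 - 45445)/(y + X(-167, 143)))) = 56273/(((-37317 - 45445)/(1115 + 211))) = 56273/((-82762/1326)) = 56273/((-82762*1/1326)) = 56273/(-41381/663) = 56273*(-663/41381) = -37308999/41381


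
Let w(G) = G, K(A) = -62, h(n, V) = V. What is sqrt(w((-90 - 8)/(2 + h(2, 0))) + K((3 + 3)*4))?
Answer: I*sqrt(111) ≈ 10.536*I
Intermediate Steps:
sqrt(w((-90 - 8)/(2 + h(2, 0))) + K((3 + 3)*4)) = sqrt((-90 - 8)/(2 + 0) - 62) = sqrt(-98/2 - 62) = sqrt(-98*1/2 - 62) = sqrt(-49 - 62) = sqrt(-111) = I*sqrt(111)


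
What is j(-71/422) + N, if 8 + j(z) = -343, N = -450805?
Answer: -451156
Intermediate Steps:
j(z) = -351 (j(z) = -8 - 343 = -351)
j(-71/422) + N = -351 - 450805 = -451156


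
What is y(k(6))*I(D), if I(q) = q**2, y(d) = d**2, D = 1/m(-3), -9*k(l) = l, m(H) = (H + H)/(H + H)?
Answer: 4/9 ≈ 0.44444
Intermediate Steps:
m(H) = 1 (m(H) = (2*H)/((2*H)) = (2*H)*(1/(2*H)) = 1)
k(l) = -l/9
D = 1 (D = 1/1 = 1)
y(k(6))*I(D) = (-1/9*6)**2*1**2 = (-2/3)**2*1 = (4/9)*1 = 4/9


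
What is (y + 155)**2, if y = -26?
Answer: 16641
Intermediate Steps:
(y + 155)**2 = (-26 + 155)**2 = 129**2 = 16641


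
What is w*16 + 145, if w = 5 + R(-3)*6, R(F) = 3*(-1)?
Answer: -63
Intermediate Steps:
R(F) = -3
w = -13 (w = 5 - 3*6 = 5 - 18 = -13)
w*16 + 145 = -13*16 + 145 = -208 + 145 = -63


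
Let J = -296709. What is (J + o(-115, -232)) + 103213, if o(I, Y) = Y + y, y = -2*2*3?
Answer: -193740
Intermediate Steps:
y = -12 (y = -4*3 = -12)
o(I, Y) = -12 + Y (o(I, Y) = Y - 12 = -12 + Y)
(J + o(-115, -232)) + 103213 = (-296709 + (-12 - 232)) + 103213 = (-296709 - 244) + 103213 = -296953 + 103213 = -193740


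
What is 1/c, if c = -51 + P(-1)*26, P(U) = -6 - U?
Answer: -1/181 ≈ -0.0055249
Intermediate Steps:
c = -181 (c = -51 + (-6 - 1*(-1))*26 = -51 + (-6 + 1)*26 = -51 - 5*26 = -51 - 130 = -181)
1/c = 1/(-181) = -1/181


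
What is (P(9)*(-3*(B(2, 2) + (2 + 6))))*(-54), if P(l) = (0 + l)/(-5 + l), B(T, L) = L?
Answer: 3645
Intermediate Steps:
P(l) = l/(-5 + l)
(P(9)*(-3*(B(2, 2) + (2 + 6))))*(-54) = ((9/(-5 + 9))*(-3*(2 + (2 + 6))))*(-54) = ((9/4)*(-3*(2 + 8)))*(-54) = ((9*(¼))*(-3*10))*(-54) = ((9/4)*(-30))*(-54) = -135/2*(-54) = 3645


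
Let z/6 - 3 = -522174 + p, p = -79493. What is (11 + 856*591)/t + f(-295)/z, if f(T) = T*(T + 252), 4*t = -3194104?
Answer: -918222738899/1441333041792 ≈ -0.63706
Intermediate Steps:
t = -798526 (t = (1/4)*(-3194104) = -798526)
f(T) = T*(252 + T)
z = -3609984 (z = 18 + 6*(-522174 - 79493) = 18 + 6*(-601667) = 18 - 3610002 = -3609984)
(11 + 856*591)/t + f(-295)/z = (11 + 856*591)/(-798526) - 295*(252 - 295)/(-3609984) = (11 + 505896)*(-1/798526) - 295*(-43)*(-1/3609984) = 505907*(-1/798526) + 12685*(-1/3609984) = -505907/798526 - 12685/3609984 = -918222738899/1441333041792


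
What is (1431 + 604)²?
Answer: 4141225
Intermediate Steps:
(1431 + 604)² = 2035² = 4141225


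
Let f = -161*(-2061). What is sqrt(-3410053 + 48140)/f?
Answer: I*sqrt(3361913)/331821 ≈ 0.0055257*I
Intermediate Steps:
f = 331821
sqrt(-3410053 + 48140)/f = sqrt(-3410053 + 48140)/331821 = sqrt(-3361913)*(1/331821) = (I*sqrt(3361913))*(1/331821) = I*sqrt(3361913)/331821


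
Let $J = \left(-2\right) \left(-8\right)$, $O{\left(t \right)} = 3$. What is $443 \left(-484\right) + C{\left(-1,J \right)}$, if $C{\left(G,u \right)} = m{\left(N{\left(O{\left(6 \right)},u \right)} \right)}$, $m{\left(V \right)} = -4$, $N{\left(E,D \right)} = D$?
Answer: $-214416$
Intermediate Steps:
$J = 16$
$C{\left(G,u \right)} = -4$
$443 \left(-484\right) + C{\left(-1,J \right)} = 443 \left(-484\right) - 4 = -214412 - 4 = -214416$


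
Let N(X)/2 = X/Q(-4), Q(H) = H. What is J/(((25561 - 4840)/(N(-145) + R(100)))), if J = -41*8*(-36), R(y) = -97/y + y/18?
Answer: 22755656/518025 ≈ 43.928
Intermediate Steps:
R(y) = -97/y + y/18 (R(y) = -97/y + y*(1/18) = -97/y + y/18)
N(X) = -X/2 (N(X) = 2*(X/(-4)) = 2*(X*(-¼)) = 2*(-X/4) = -X/2)
J = 11808 (J = -328*(-36) = 11808)
J/(((25561 - 4840)/(N(-145) + R(100)))) = 11808/(((25561 - 4840)/(-½*(-145) + (-97/100 + (1/18)*100)))) = 11808/((20721/(145/2 + (-97*1/100 + 50/9)))) = 11808/((20721/(145/2 + (-97/100 + 50/9)))) = 11808/((20721/(145/2 + 4127/900))) = 11808/((20721/(69377/900))) = 11808/((20721*(900/69377))) = 11808/(18648900/69377) = 11808*(69377/18648900) = 22755656/518025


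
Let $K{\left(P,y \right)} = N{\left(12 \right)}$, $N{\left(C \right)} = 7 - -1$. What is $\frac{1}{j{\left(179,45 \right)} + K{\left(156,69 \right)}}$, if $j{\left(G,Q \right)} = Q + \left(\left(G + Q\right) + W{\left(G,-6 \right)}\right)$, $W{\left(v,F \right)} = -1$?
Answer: $\frac{1}{276} \approx 0.0036232$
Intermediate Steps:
$N{\left(C \right)} = 8$ ($N{\left(C \right)} = 7 + 1 = 8$)
$K{\left(P,y \right)} = 8$
$j{\left(G,Q \right)} = -1 + G + 2 Q$ ($j{\left(G,Q \right)} = Q - \left(1 - G - Q\right) = Q + \left(-1 + G + Q\right) = -1 + G + 2 Q$)
$\frac{1}{j{\left(179,45 \right)} + K{\left(156,69 \right)}} = \frac{1}{\left(-1 + 179 + 2 \cdot 45\right) + 8} = \frac{1}{\left(-1 + 179 + 90\right) + 8} = \frac{1}{268 + 8} = \frac{1}{276}$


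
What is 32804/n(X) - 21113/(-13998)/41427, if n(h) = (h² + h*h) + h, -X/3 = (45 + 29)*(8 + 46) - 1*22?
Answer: 4170730415197/27473136212596986 ≈ 0.00015181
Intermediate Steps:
X = -11922 (X = -3*((45 + 29)*(8 + 46) - 1*22) = -3*(74*54 - 22) = -3*(3996 - 22) = -3*3974 = -11922)
n(h) = h + 2*h² (n(h) = (h² + h²) + h = 2*h² + h = h + 2*h²)
32804/n(X) - 21113/(-13998)/41427 = 32804/((-11922*(1 + 2*(-11922)))) - 21113/(-13998)/41427 = 32804/((-11922*(1 - 23844))) - 21113*(-1/13998)*(1/41427) = 32804/((-11922*(-23843))) + (21113/13998)*(1/41427) = 32804/284256246 + 21113/579895146 = 32804*(1/284256246) + 21113/579895146 = 16402/142128123 + 21113/579895146 = 4170730415197/27473136212596986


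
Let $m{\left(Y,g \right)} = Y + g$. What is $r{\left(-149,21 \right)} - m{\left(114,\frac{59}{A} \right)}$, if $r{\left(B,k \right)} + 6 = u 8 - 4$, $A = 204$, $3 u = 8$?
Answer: $- \frac{7001}{68} \approx -102.96$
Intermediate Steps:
$u = \frac{8}{3}$ ($u = \frac{1}{3} \cdot 8 = \frac{8}{3} \approx 2.6667$)
$r{\left(B,k \right)} = \frac{34}{3}$ ($r{\left(B,k \right)} = -6 + \left(\frac{8}{3} \cdot 8 - 4\right) = -6 + \left(\frac{64}{3} - 4\right) = -6 + \frac{52}{3} = \frac{34}{3}$)
$r{\left(-149,21 \right)} - m{\left(114,\frac{59}{A} \right)} = \frac{34}{3} - \left(114 + \frac{59}{204}\right) = \frac{34}{3} - \frac{23315}{204} = - \frac{7001}{68}$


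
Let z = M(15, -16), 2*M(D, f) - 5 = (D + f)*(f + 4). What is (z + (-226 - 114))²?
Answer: 439569/4 ≈ 1.0989e+5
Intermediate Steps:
M(D, f) = 5/2 + (4 + f)*(D + f)/2 (M(D, f) = 5/2 + ((D + f)*(f + 4))/2 = 5/2 + ((D + f)*(4 + f))/2 = 5/2 + ((4 + f)*(D + f))/2 = 5/2 + (4 + f)*(D + f)/2)
z = 17/2 (z = 5/2 + (½)*(-16)² + 2*15 + 2*(-16) + (½)*15*(-16) = 5/2 + (½)*256 + 30 - 32 - 120 = 5/2 + 128 + 30 - 32 - 120 = 17/2 ≈ 8.5000)
(z + (-226 - 114))² = (17/2 + (-226 - 114))² = (17/2 - 340)² = (-663/2)² = 439569/4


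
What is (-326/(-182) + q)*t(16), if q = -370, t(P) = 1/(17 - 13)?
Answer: -33507/364 ≈ -92.052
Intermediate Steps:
t(P) = 1/4
(-326/(-182) + q)*t(16) = (-326/(-182) - 370)*(1/4) = (-326*(-1/182) - 370)*(1/4) = (163/91 - 370)*(1/4) = -33507/91*1/4 = -33507/364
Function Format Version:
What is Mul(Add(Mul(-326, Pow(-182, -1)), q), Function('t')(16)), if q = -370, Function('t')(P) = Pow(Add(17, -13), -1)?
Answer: Rational(-33507, 364) ≈ -92.052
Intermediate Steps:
Function('t')(P) = Rational(1, 4) (Function('t')(P) = Pow(4, -1) = Rational(1, 4))
Mul(Add(Mul(-326, Pow(-182, -1)), q), Function('t')(16)) = Mul(Add(Mul(-326, Pow(-182, -1)), -370), Rational(1, 4)) = Mul(Add(Mul(-326, Rational(-1, 182)), -370), Rational(1, 4)) = Mul(Add(Rational(163, 91), -370), Rational(1, 4)) = Mul(Rational(-33507, 91), Rational(1, 4)) = Rational(-33507, 364)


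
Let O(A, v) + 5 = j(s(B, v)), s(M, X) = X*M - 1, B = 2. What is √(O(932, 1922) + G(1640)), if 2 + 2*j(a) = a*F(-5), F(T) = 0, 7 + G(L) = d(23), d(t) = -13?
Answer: I*√26 ≈ 5.099*I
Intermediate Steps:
G(L) = -20 (G(L) = -7 - 13 = -20)
s(M, X) = -1 + M*X (s(M, X) = M*X - 1 = -1 + M*X)
j(a) = -1 (j(a) = -1 + (a*0)/2 = -1 + (½)*0 = -1 + 0 = -1)
O(A, v) = -6 (O(A, v) = -5 - 1 = -6)
√(O(932, 1922) + G(1640)) = √(-6 - 20) = √(-26) = I*√26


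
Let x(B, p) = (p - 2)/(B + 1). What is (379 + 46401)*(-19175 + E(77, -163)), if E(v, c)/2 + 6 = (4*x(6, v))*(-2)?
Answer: -6339111020/7 ≈ -9.0559e+8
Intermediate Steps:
x(B, p) = (-2 + p)/(1 + B)
E(v, c) = -52/7 - 16*v/7 (E(v, c) = -12 + 2*((4*((-2 + v)/(1 + 6)))*(-2)) = -12 + 2*((4*((-2 + v)/7))*(-2)) = -12 + 2*((4*(-2/7 + v/7))*(-2)) = -12 + 2*((-8/7 + 4*v/7)*(-2)) = -12 + 2*(16/7 - 8*v/7) = -12 + (32/7 - 16*v/7) = -52/7 - 16*v/7)
(379 + 46401)*(-19175 + E(77, -163)) = (379 + 46401)*(-19175 + (-52/7 - 16/7*77)) = 46780*(-19175 + (-52/7 - 176)) = 46780*(-19175 - 1284/7) = 46780*(-135509/7) = -6339111020/7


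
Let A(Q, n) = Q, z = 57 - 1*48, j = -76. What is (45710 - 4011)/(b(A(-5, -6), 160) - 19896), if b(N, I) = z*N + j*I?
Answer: -41699/32101 ≈ -1.2990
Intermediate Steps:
z = 9 (z = 57 - 48 = 9)
b(N, I) = -76*I + 9*N (b(N, I) = 9*N - 76*I = -76*I + 9*N)
(45710 - 4011)/(b(A(-5, -6), 160) - 19896) = (45710 - 4011)/((-76*160 + 9*(-5)) - 19896) = 41699/((-12160 - 45) - 19896) = 41699/(-12205 - 19896) = 41699/(-32101) = 41699*(-1/32101) = -41699/32101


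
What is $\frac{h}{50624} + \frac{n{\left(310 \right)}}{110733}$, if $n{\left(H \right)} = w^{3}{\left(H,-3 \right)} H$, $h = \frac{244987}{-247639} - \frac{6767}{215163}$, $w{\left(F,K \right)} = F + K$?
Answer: $\frac{33886108607378435183567}{418332825954048096} \approx 81003.0$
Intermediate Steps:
$h = - \frac{3199288882}{3134279421}$ ($h = 244987 \left(- \frac{1}{247639}\right) - \frac{6767}{215163} = - \frac{14411}{14567} - \frac{6767}{215163} = - \frac{3199288882}{3134279421} \approx -1.0207$)
$n{\left(H \right)} = H \left(-3 + H\right)^{3}$ ($n{\left(H \right)} = \left(H - 3\right)^{3} H = \left(-3 + H\right)^{3} H = H \left(-3 + H\right)^{3}$)
$\frac{h}{50624} + \frac{n{\left(310 \right)}}{110733} = - \frac{3199288882}{3134279421 \cdot 50624} + \frac{310 \left(-3 + 310\right)^{3}}{110733} = \left(- \frac{3199288882}{3134279421}\right) \frac{1}{50624} + 310 \cdot 307^{3} \cdot \frac{1}{110733} = - \frac{1599644441}{79334880704352} + 310 \cdot 28934443 \cdot \frac{1}{110733} = - \frac{1599644441}{79334880704352} + 8969677330 \cdot \frac{1}{110733} = - \frac{1599644441}{79334880704352} + \frac{8969677330}{110733} = \frac{33886108607378435183567}{418332825954048096}$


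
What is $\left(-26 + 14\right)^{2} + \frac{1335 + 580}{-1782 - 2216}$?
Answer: $\frac{573797}{3998} \approx 143.52$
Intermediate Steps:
$\left(-26 + 14\right)^{2} + \frac{1335 + 580}{-1782 - 2216} = \left(-12\right)^{2} + \frac{1915}{-3998} = 144 + 1915 \left(- \frac{1}{3998}\right) = 144 - \frac{1915}{3998} = \frac{573797}{3998}$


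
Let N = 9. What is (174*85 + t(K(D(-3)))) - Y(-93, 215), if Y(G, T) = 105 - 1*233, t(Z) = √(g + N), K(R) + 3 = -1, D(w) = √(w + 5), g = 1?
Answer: 14918 + √10 ≈ 14921.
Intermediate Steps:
D(w) = √(5 + w)
K(R) = -4 (K(R) = -3 - 1 = -4)
t(Z) = √10 (t(Z) = √(1 + 9) = √10)
Y(G, T) = -128 (Y(G, T) = 105 - 233 = -128)
(174*85 + t(K(D(-3)))) - Y(-93, 215) = (174*85 + √10) - 1*(-128) = (14790 + √10) + 128 = 14918 + √10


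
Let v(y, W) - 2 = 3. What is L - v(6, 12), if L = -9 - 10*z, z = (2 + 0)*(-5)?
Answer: 86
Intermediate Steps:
v(y, W) = 5 (v(y, W) = 2 + 3 = 5)
z = -10 (z = 2*(-5) = -10)
L = 91 (L = -9 - 10*(-10) = -9 + 100 = 91)
L - v(6, 12) = 91 - 1*5 = 91 - 5 = 86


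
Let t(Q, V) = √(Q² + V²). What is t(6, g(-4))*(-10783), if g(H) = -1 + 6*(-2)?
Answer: -10783*√205 ≈ -1.5439e+5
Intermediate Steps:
g(H) = -13 (g(H) = -1 - 12 = -13)
t(6, g(-4))*(-10783) = √(6² + (-13)²)*(-10783) = √(36 + 169)*(-10783) = √205*(-10783) = -10783*√205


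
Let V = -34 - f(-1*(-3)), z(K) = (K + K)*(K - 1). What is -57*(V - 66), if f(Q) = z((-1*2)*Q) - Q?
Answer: 10317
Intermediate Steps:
z(K) = 2*K*(-1 + K) (z(K) = (2*K)*(-1 + K) = 2*K*(-1 + K))
f(Q) = -Q - 4*Q*(-1 - 2*Q) (f(Q) = 2*((-1*2)*Q)*(-1 + (-1*2)*Q) - Q = 2*(-2*Q)*(-1 - 2*Q) - Q = -4*Q*(-1 - 2*Q) - Q = -Q - 4*Q*(-1 - 2*Q))
V = -115 (V = -34 - (-1*(-3))*(3 + 8*(-1*(-3))) = -34 - 3*(3 + 8*3) = -34 - 3*(3 + 24) = -34 - 3*27 = -34 - 1*81 = -34 - 81 = -115)
-57*(V - 66) = -57*(-115 - 66) = -57*(-181) = 10317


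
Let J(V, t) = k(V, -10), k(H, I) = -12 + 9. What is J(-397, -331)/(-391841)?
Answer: 3/391841 ≈ 7.6562e-6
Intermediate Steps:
k(H, I) = -3
J(V, t) = -3
J(-397, -331)/(-391841) = -3/(-391841) = -3*(-1/391841) = 3/391841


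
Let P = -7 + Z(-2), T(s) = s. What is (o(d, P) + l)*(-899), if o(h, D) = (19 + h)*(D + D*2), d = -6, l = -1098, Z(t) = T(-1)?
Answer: 1267590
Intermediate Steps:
Z(t) = -1
P = -8 (P = -7 - 1 = -8)
o(h, D) = 3*D*(19 + h) (o(h, D) = (19 + h)*(D + 2*D) = (19 + h)*(3*D) = 3*D*(19 + h))
(o(d, P) + l)*(-899) = (3*(-8)*(19 - 6) - 1098)*(-899) = (3*(-8)*13 - 1098)*(-899) = (-312 - 1098)*(-899) = -1410*(-899) = 1267590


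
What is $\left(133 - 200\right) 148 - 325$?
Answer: $-10241$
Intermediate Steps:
$\left(133 - 200\right) 148 - 325 = \left(-67\right) 148 - 325 = -9916 - 325 = -10241$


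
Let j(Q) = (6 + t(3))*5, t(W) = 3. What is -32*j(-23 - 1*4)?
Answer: -1440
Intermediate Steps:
j(Q) = 45 (j(Q) = (6 + 3)*5 = 9*5 = 45)
-32*j(-23 - 1*4) = -32*45 = -1440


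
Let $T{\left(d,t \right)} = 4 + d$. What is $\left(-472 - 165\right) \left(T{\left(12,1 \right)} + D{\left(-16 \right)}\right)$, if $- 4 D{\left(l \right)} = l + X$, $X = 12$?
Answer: $-10829$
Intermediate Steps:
$D{\left(l \right)} = -3 - \frac{l}{4}$ ($D{\left(l \right)} = - \frac{l + 12}{4} = - \frac{12 + l}{4} = -3 - \frac{l}{4}$)
$\left(-472 - 165\right) \left(T{\left(12,1 \right)} + D{\left(-16 \right)}\right) = \left(-472 - 165\right) \left(\left(4 + 12\right) - -1\right) = - 637 \left(16 + \left(-3 + 4\right)\right) = - 637 \left(16 + 1\right) = \left(-637\right) 17 = -10829$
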